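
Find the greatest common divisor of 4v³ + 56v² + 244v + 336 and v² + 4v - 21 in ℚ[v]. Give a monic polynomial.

Euclidean algorithm in ℚ[v]:
  4v³ + 56v² + 244v + 336 = (4v + 40)(v² + 4v - 21) + (168v + 1176)
  v² + 4v - 21 = ((1/168)v - 1/56)(168v + 1176) + (0)
Last nonzero remainder: 168v + 1176. Dividing through by 168 gives the monic gcd v + 7.

v + 7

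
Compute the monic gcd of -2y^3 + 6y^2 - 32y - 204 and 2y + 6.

By polynomial division,
  -2y^3 + 6y^2 - 32y - 204 = (-y^2 + 6y - 34)(2y + 6) + (0)
Last nonzero remainder: 2y + 6. Dividing through by 2 gives the monic gcd y + 3.

y + 3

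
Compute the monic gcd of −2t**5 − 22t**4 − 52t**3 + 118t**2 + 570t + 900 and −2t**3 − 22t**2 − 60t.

Apply the Euclidean algorithm:
  −2t**5 − 22t**4 − 52t**3 + 118t**2 + 570t + 900 = (t**2 − 4)(−2t**3 − 22t**2 − 60t) + (30t**2 + 330t + 900)
  −2t**3 − 22t**2 − 60t = (−(1/15)t)(30t**2 + 330t + 900) + (0)
Last nonzero remainder: 30t**2 + 330t + 900. Dividing through by 30 gives the monic gcd t**2 + 11t + 30.

t**2 + 11t + 30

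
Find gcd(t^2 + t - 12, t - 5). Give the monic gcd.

1

Repeated division with remainder:
  t^2 + t - 12 = (t + 6)(t - 5) + (18)
  t - 5 = ((1/18)t - 5/18)(18) + (0)
The last nonzero remainder is the constant 18, so the polynomials are coprime and gcd = 1.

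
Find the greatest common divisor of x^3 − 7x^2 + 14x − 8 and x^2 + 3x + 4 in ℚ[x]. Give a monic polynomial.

Apply the Euclidean algorithm:
  x^3 − 7x^2 + 14x − 8 = (x − 10)(x^2 + 3x + 4) + (40x + 32)
  x^2 + 3x + 4 = ((1/40)x + 11/200)(40x + 32) + (56/25)
  40x + 32 = ((125/7)x + 100/7)(56/25) + (0)
The last nonzero remainder is the constant 56/25, so the polynomials are coprime and gcd = 1.

1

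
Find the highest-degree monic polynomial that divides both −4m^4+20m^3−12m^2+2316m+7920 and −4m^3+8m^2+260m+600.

By polynomial division,
  −4m^4+20m^3−12m^2+2316m+7920 = (m−3)(−4m^3+8m^2+260m+600) + (−248m^2+2496m+9720)
  −4m^3+8m^2+260m+600 = ((1/62)m+125/961)(−248m^2+2496m+9720) + (−(212800/961)m−638400/961)
  −248m^2+2496m+9720 = ((29791/26600)m−77841/5320)(−(212800/961)m−638400/961) + (0)
Last nonzero remainder: −(212800/961)m−638400/961. Dividing through by −212800/961 gives the monic gcd m+3.

m+3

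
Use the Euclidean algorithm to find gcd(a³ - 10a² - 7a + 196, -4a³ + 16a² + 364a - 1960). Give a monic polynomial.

By polynomial division,
  a³ - 10a² - 7a + 196 = (-1/4)(-4a³ + 16a² + 364a - 1960) + (-6a² + 84a - 294)
  -4a³ + 16a² + 364a - 1960 = ((2/3)a + 20/3)(-6a² + 84a - 294) + (0)
Last nonzero remainder: -6a² + 84a - 294. Dividing through by -6 gives the monic gcd a² - 14a + 49.

a² - 14a + 49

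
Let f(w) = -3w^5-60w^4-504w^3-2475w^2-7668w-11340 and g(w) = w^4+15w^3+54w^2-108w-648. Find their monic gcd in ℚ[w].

By polynomial division,
  -3w^5-60w^4-504w^3-2475w^2-7668w-11340 = (-3w-15)(w^4+15w^3+54w^2-108w-648) + (-117w^3-1989w^2-11232w-21060)
  w^4+15w^3+54w^2-108w-648 = (-(1/117)w+2/117)(-117w^3-1989w^2-11232w-21060) + (-8w^2-96w-288)
  -117w^3-1989w^2-11232w-21060 = ((117/8)w+585/8)(-8w^2-96w-288) + (0)
Last nonzero remainder: -8w^2-96w-288. Dividing through by -8 gives the monic gcd w^2+12w+36.

w^2+12w+36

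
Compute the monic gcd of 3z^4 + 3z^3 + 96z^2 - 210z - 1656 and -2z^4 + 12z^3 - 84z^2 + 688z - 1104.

z^2 + 2z + 46

Apply the Euclidean algorithm:
  3z^4 + 3z^3 + 96z^2 - 210z - 1656 = (-3/2)(-2z^4 + 12z^3 - 84z^2 + 688z - 1104) + (21z^3 - 30z^2 + 822z - 3312)
  -2z^4 + 12z^3 - 84z^2 + 688z - 1104 = (-(2/21)z + 64/147)(21z^3 - 30z^2 + 822z - 3312) + ((360/49)z^2 + (720/49)z + 16560/49)
  21z^3 - 30z^2 + 822z - 3312 = ((343/120)z - 49/5)((360/49)z^2 + (720/49)z + 16560/49) + (0)
Last nonzero remainder: (360/49)z^2 + (720/49)z + 16560/49. Dividing through by 360/49 gives the monic gcd z^2 + 2z + 46.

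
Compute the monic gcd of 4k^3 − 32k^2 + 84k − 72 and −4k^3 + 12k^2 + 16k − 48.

k^2 − 5k + 6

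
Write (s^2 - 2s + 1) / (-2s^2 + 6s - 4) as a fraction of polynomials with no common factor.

Euclidean algorithm in ℚ[s]:
  s^2 - 2s + 1 = (-1/2)(-2s^2 + 6s - 4) + (s - 1)
  -2s^2 + 6s - 4 = (-2s + 4)(s - 1) + (0)
The last nonzero remainder s - 1 is already monic.
Cancel s - 1 from numerator and denominator to get the reduced form.

(-s + 1)/(2s - 4)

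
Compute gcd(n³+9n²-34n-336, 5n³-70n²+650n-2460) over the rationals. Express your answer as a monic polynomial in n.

n-6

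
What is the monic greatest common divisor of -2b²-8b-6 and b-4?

By polynomial division,
  -2b²-8b-6 = (-2b-16)(b-4) + (-70)
  b-4 = (-(1/70)b+2/35)(-70) + (0)
The last nonzero remainder is the constant -70, so the polynomials are coprime and gcd = 1.

1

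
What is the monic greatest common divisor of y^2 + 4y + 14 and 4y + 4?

1

Apply the Euclidean algorithm:
  y^2 + 4y + 14 = ((1/4)y + 3/4)(4y + 4) + (11)
  4y + 4 = ((4/11)y + 4/11)(11) + (0)
The last nonzero remainder is the constant 11, so the polynomials are coprime and gcd = 1.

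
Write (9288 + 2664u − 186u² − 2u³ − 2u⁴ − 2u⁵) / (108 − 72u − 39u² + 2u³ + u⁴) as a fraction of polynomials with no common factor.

(−86 + 4u − 2u²)/(−1 + u)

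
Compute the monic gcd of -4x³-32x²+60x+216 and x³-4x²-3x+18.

x²-x-6

Euclidean algorithm in ℚ[x]:
  -4x³-32x²+60x+216 = (-4)(x³-4x²-3x+18) + (-48x²+48x+288)
  x³-4x²-3x+18 = (-(1/48)x+1/16)(-48x²+48x+288) + (0)
Last nonzero remainder: -48x²+48x+288. Dividing through by -48 gives the monic gcd x²-x-6.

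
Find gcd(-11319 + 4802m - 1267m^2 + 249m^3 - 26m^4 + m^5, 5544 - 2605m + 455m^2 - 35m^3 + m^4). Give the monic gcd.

77 - 18m + m^2

Repeated division with remainder:
  m^5 - 26m^4 + 249m^3 - 1267m^2 + 4802m - 11319 = (m + 9)(m^4 - 35m^3 + 455m^2 - 2605m + 5544) + (109m^3 - 2757m^2 + 22703m - 61215)
  m^4 - 35m^3 + 455m^2 - 2605m + 5544 = ((1/109)m - 1058/11881)(109m^3 - 2757m^2 + 22703m - 61215) + ((14322/11881)m^2 - (257796/11881)m + 1102794/11881)
  109m^3 - 2757m^2 + 22703m - 61215 = ((1295029/14322)m - 3148465/4774)((14322/11881)m^2 - (257796/11881)m + 1102794/11881) + (0)
Last nonzero remainder: (14322/11881)m^2 - (257796/11881)m + 1102794/11881. Dividing through by 14322/11881 gives the monic gcd m^2 - 18m + 77.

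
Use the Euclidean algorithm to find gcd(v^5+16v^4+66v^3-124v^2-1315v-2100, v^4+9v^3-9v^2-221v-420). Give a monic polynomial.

v^2+10v+21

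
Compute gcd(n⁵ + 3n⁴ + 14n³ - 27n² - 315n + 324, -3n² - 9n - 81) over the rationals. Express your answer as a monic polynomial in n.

n² + 3n + 27

Apply the Euclidean algorithm:
  n⁵ + 3n⁴ + 14n³ - 27n² - 315n + 324 = (-(1/3)n³ + (13/3)n - 4)(-3n² - 9n - 81) + (0)
Last nonzero remainder: -3n² - 9n - 81. Dividing through by -3 gives the monic gcd n² + 3n + 27.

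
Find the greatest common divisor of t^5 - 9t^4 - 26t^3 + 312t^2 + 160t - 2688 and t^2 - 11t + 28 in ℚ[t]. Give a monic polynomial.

t^2 - 11t + 28

Repeated division with remainder:
  t^5 - 9t^4 - 26t^3 + 312t^2 + 160t - 2688 = (t^3 + 2t^2 - 32t - 96)(t^2 - 11t + 28) + (0)
The last nonzero remainder t^2 - 11t + 28 is already monic.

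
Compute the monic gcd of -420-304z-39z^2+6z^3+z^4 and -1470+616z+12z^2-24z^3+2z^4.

Repeated division with remainder:
  z^4+6z^3-39z^2-304z-420 = (1/2)(2z^4-24z^3+12z^2+616z-1470) + (18z^3-45z^2-612z+315)
  2z^4-24z^3+12z^2+616z-1470 = ((1/9)z-19/18)(18z^3-45z^2-612z+315) + ((65/2)z^2-65z-2275/2)
  18z^3-45z^2-612z+315 = ((36/65)z-18/65)((65/2)z^2-65z-2275/2) + (0)
Last nonzero remainder: (65/2)z^2-65z-2275/2. Dividing through by 65/2 gives the monic gcd z^2-2z-35.

-35-2z+z^2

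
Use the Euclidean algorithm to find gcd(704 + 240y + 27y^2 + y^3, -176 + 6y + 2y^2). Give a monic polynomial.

11 + y

Apply the Euclidean algorithm:
  y^3 + 27y^2 + 240y + 704 = ((1/2)y + 12)(2y^2 + 6y - 176) + (256y + 2816)
  2y^2 + 6y - 176 = ((1/128)y - 1/16)(256y + 2816) + (0)
Last nonzero remainder: 256y + 2816. Dividing through by 256 gives the monic gcd y + 11.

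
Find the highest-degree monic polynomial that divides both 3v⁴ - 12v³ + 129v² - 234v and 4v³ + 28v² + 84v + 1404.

v² - 2v + 39

Apply the Euclidean algorithm:
  3v⁴ - 12v³ + 129v² - 234v = ((3/4)v - 33/4)(4v³ + 28v² + 84v + 1404) + (297v² - 594v + 11583)
  4v³ + 28v² + 84v + 1404 = ((4/297)v + 4/33)(297v² - 594v + 11583) + (0)
Last nonzero remainder: 297v² - 594v + 11583. Dividing through by 297 gives the monic gcd v² - 2v + 39.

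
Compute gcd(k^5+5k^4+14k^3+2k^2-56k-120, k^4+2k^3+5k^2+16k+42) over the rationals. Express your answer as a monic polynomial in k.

k^2+4k+6

Euclidean algorithm in ℚ[k]:
  k^5+5k^4+14k^3+2k^2-56k-120 = (k+3)(k^4+2k^3+5k^2+16k+42) + (3k^3-29k^2-146k-246)
  k^4+2k^3+5k^2+16k+42 = ((1/3)k+35/9)(3k^3-29k^2-146k-246) + ((1498/9)k^2+(5992/9)k+2996/3)
  3k^3-29k^2-146k-246 = ((27/1498)k-369/1498)((1498/9)k^2+(5992/9)k+2996/3) + (0)
Last nonzero remainder: (1498/9)k^2+(5992/9)k+2996/3. Dividing through by 1498/9 gives the monic gcd k^2+4k+6.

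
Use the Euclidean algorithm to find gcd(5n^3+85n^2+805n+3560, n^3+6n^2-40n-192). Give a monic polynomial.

By polynomial division,
  5n^3+85n^2+805n+3560 = (5)(n^3+6n^2-40n-192) + (55n^2+1005n+4520)
  n^3+6n^2-40n-192 = ((1/55)n-27/121)(55n^2+1005n+4520) + ((12351/121)n+98808/121)
  55n^2+1005n+4520 = ((6655/12351)n+68365/12351)((12351/121)n+98808/121) + (0)
Last nonzero remainder: (12351/121)n+98808/121. Dividing through by 12351/121 gives the monic gcd n+8.

n+8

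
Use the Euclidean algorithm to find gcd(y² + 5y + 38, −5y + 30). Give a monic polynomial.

1

Euclidean algorithm in ℚ[y]:
  y² + 5y + 38 = (−(1/5)y − 11/5)(−5y + 30) + (104)
  −5y + 30 = (−(5/104)y + 15/52)(104) + (0)
The last nonzero remainder is the constant 104, so the polynomials are coprime and gcd = 1.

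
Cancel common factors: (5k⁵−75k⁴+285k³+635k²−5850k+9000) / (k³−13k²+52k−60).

(5k³−20k²−85k+300)/(k−2)

Euclidean algorithm in ℚ[k]:
  5k⁵−75k⁴+285k³+635k²−5850k+9000 = (5k²−10k−105)(k³−13k²+52k−60) + (90k²−990k+2700)
  k³−13k²+52k−60 = ((1/90)k−1/45)(90k²−990k+2700) + (0)
Last nonzero remainder: 90k²−990k+2700. Dividing through by 90 gives the monic gcd k²−11k+30.
Cancel k²−11k+30 from numerator and denominator to get the reduced form.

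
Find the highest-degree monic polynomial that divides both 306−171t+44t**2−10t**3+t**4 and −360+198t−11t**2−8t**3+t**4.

Euclidean algorithm in ℚ[t]:
  t**4−10t**3+44t**2−171t+306 = (t**4−8t**3−11t**2+198t−360) + (−2t**3+55t**2−369t+666)
  t**4−8t**3−11t**2+198t−360 = (−(1/2)t−39/4)(−2t**3+55t**2−369t+666) + ((1363/4)t**2−(12267/4)t+12267/2)
  −2t**3+55t**2−369t+666 = (−(8/1363)t+148/1363)((1363/4)t**2−(12267/4)t+12267/2) + (0)
Last nonzero remainder: (1363/4)t**2−(12267/4)t+12267/2. Dividing through by 1363/4 gives the monic gcd t**2−9t+18.

18−9t+t**2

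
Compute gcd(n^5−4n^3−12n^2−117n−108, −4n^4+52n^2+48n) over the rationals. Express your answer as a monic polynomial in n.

n^3−13n−12

Repeated division with remainder:
  n^5−4n^3−12n^2−117n−108 = (−(1/4)n)(−4n^4+52n^2+48n) + (9n^3−117n−108)
  −4n^4+52n^2+48n = (−(4/9)n)(9n^3−117n−108) + (0)
Last nonzero remainder: 9n^3−117n−108. Dividing through by 9 gives the monic gcd n^3−13n−12.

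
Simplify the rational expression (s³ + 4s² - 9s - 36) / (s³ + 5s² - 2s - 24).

(s - 3)/(s - 2)

Apply the Euclidean algorithm:
  s³ + 4s² - 9s - 36 = (s³ + 5s² - 2s - 24) + (-s² - 7s - 12)
  s³ + 5s² - 2s - 24 = (-s + 2)(-s² - 7s - 12) + (0)
Last nonzero remainder: -s² - 7s - 12. Dividing through by -1 gives the monic gcd s² + 7s + 12.
Cancel s² + 7s + 12 from numerator and denominator to get the reduced form.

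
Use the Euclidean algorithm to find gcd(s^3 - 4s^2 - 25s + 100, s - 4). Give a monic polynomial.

Apply the Euclidean algorithm:
  s^3 - 4s^2 - 25s + 100 = (s^2 - 25)(s - 4) + (0)
The last nonzero remainder s - 4 is already monic.

s - 4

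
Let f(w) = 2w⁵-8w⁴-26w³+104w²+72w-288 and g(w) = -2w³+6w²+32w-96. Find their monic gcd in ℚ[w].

w²-7w+12

By polynomial division,
  2w⁵-8w⁴-26w³+104w²+72w-288 = (-w²+w)(-2w³+6w²+32w-96) + (-24w²+168w-288)
  -2w³+6w²+32w-96 = ((1/12)w+1/3)(-24w²+168w-288) + (0)
Last nonzero remainder: -24w²+168w-288. Dividing through by -24 gives the monic gcd w²-7w+12.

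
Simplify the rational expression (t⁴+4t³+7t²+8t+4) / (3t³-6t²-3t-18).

Repeated division with remainder:
  t⁴+4t³+7t²+8t+4 = ((1/3)t+2)(3t³-6t²-3t-18) + (20t²+20t+40)
  3t³-6t²-3t-18 = ((3/20)t-9/20)(20t²+20t+40) + (0)
Last nonzero remainder: 20t²+20t+40. Dividing through by 20 gives the monic gcd t²+t+2.
Cancel t²+t+2 from numerator and denominator to get the reduced form.

(t²+3t+2)/(3t-9)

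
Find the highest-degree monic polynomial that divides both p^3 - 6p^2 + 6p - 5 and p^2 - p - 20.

p - 5

Apply the Euclidean algorithm:
  p^3 - 6p^2 + 6p - 5 = (p - 5)(p^2 - p - 20) + (21p - 105)
  p^2 - p - 20 = ((1/21)p + 4/21)(21p - 105) + (0)
Last nonzero remainder: 21p - 105. Dividing through by 21 gives the monic gcd p - 5.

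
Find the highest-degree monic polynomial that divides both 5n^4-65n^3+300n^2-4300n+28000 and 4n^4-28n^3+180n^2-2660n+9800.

n^2+5n+70

By polynomial division,
  5n^4-65n^3+300n^2-4300n+28000 = (5/4)(4n^4-28n^3+180n^2-2660n+9800) + (-30n^3+75n^2-975n+15750)
  4n^4-28n^3+180n^2-2660n+9800 = (-(2/15)n+3/5)(-30n^3+75n^2-975n+15750) + (5n^2+25n+350)
  -30n^3+75n^2-975n+15750 = (-6n+45)(5n^2+25n+350) + (0)
Last nonzero remainder: 5n^2+25n+350. Dividing through by 5 gives the monic gcd n^2+5n+70.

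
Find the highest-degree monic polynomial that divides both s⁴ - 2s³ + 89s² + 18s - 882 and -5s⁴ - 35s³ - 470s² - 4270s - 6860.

s² - 2s + 98

Euclidean algorithm in ℚ[s]:
  s⁴ - 2s³ + 89s² + 18s - 882 = (-1/5)(-5s⁴ - 35s³ - 470s² - 4270s - 6860) + (-9s³ - 5s² - 836s - 2254)
  -5s⁴ - 35s³ - 470s² - 4270s - 6860 = ((5/9)s + 290/81)(-9s³ - 5s² - 836s - 2254) + ((1000/81)s² - (2000/81)s + 98000/81)
  -9s³ - 5s² - 836s - 2254 = (-(729/1000)s - 1863/1000)((1000/81)s² - (2000/81)s + 98000/81) + (0)
Last nonzero remainder: (1000/81)s² - (2000/81)s + 98000/81. Dividing through by 1000/81 gives the monic gcd s² - 2s + 98.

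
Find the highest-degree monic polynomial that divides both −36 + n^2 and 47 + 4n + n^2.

1

Apply the Euclidean algorithm:
  n^2 − 36 = (n^2 + 4n + 47) + (−4n − 83)
  n^2 + 4n + 47 = (−(1/4)n + 67/16)(−4n − 83) + (6313/16)
  −4n − 83 = (−(64/6313)n − 1328/6313)(6313/16) + (0)
The last nonzero remainder is the constant 6313/16, so the polynomials are coprime and gcd = 1.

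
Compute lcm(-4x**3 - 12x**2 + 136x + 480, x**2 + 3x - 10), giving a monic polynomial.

By polynomial division,
  -4x**3 - 12x**2 + 136x + 480 = (-4x)(x**2 + 3x - 10) + (96x + 480)
  x**2 + 3x - 10 = ((1/96)x - 1/48)(96x + 480) + (0)
Last nonzero remainder: 96x + 480. Dividing through by 96 gives the monic gcd x + 5.
Then lcm(f, g) = f·g / gcd(f, g); expanding and making the result monic gives the answer.

x**4 + x**3 - 40x**2 - 52x + 240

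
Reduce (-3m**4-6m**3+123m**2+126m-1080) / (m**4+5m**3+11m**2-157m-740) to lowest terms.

By polynomial division,
  -3m**4-6m**3+123m**2+126m-1080 = (-3)(m**4+5m**3+11m**2-157m-740) + (9m**3+156m**2-345m-3300)
  m**4+5m**3+11m**2-157m-740 = ((1/9)m-37/27)(9m**3+156m**2-345m-3300) + ((2368/9)m**2-(2368/9)m-47360/9)
  9m**3+156m**2-345m-3300 = ((81/2368)m+1485/2368)((2368/9)m**2-(2368/9)m-47360/9) + (0)
Last nonzero remainder: (2368/9)m**2-(2368/9)m-47360/9. Dividing through by 2368/9 gives the monic gcd m**2-m-20.
Cancel m**2-m-20 from numerator and denominator to get the reduced form.

(-3m**2-9m+54)/(m**2+6m+37)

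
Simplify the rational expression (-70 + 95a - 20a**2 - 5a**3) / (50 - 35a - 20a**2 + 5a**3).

(14 - 5a - a**2)/(-10 - 3a + a**2)

Euclidean algorithm in ℚ[a]:
  -5a**3 - 20a**2 + 95a - 70 = (-1)(5a**3 - 20a**2 - 35a + 50) + (-40a**2 + 60a - 20)
  5a**3 - 20a**2 - 35a + 50 = (-(1/8)a + 5/16)(-40a**2 + 60a - 20) + (-(225/4)a + 225/4)
  -40a**2 + 60a - 20 = ((32/45)a - 16/45)(-(225/4)a + 225/4) + (0)
Last nonzero remainder: -(225/4)a + 225/4. Dividing through by -225/4 gives the monic gcd a - 1.
Cancel a - 1 from numerator and denominator to get the reduced form.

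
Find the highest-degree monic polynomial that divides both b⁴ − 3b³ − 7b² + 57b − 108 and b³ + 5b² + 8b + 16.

b + 4

Apply the Euclidean algorithm:
  b⁴ − 3b³ − 7b² + 57b − 108 = (b − 8)(b³ + 5b² + 8b + 16) + (25b² + 105b + 20)
  b³ + 5b² + 8b + 16 = ((1/25)b + 4/125)(25b² + 105b + 20) + ((96/25)b + 384/25)
  25b² + 105b + 20 = ((625/96)b + 125/96)((96/25)b + 384/25) + (0)
Last nonzero remainder: (96/25)b + 384/25. Dividing through by 96/25 gives the monic gcd b + 4.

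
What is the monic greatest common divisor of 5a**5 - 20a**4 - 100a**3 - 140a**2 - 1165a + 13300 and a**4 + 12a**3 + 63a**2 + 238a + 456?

a**2 + 2a + 19

Apply the Euclidean algorithm:
  5a**5 - 20a**4 - 100a**3 - 140a**2 - 1165a + 13300 = (5a - 80)(a**4 + 12a**3 + 63a**2 + 238a + 456) + (545a**3 + 3710a**2 + 15595a + 49780)
  a**4 + 12a**3 + 63a**2 + 238a + 456 = ((1/545)a + 566/59405)(545a**3 + 3710a**2 + 15595a + 49780) + (-(11440/11881)a**2 - (22880/11881)a - 217360/11881)
  545a**3 + 3710a**2 + 15595a + 49780 = (-(1295029/2288)a - 1556411/572)(-(11440/11881)a**2 - (22880/11881)a - 217360/11881) + (0)
Last nonzero remainder: -(11440/11881)a**2 - (22880/11881)a - 217360/11881. Dividing through by -11440/11881 gives the monic gcd a**2 + 2a + 19.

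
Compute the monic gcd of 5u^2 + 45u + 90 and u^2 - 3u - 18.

u + 3

Euclidean algorithm in ℚ[u]:
  5u^2 + 45u + 90 = (5)(u^2 - 3u - 18) + (60u + 180)
  u^2 - 3u - 18 = ((1/60)u - 1/10)(60u + 180) + (0)
Last nonzero remainder: 60u + 180. Dividing through by 60 gives the monic gcd u + 3.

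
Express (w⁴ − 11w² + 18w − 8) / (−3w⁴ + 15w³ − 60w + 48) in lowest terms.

Euclidean algorithm in ℚ[w]:
  w⁴ − 11w² + 18w − 8 = (−1/3)(−3w⁴ + 15w³ − 60w + 48) + (5w³ − 11w² − 2w + 8)
  −3w⁴ + 15w³ − 60w + 48 = (−(3/5)w + 42/25)(5w³ − 11w² − 2w + 8) + ((432/25)w² − (1296/25)w + 864/25)
  5w³ − 11w² − 2w + 8 = ((125/432)w + 25/108)((432/25)w² − (1296/25)w + 864/25) + (0)
Last nonzero remainder: (432/25)w² − (1296/25)w + 864/25. Dividing through by 432/25 gives the monic gcd w² − 3w + 2.
Cancel w² − 3w + 2 from numerator and denominator to get the reduced form.

(−w² − 3w + 4)/(3w² − 6w − 24)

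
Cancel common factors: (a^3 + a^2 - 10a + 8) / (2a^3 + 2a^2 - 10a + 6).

(a^2 + 2a - 8)/(2a^2 + 4a - 6)

Euclidean algorithm in ℚ[a]:
  a^3 + a^2 - 10a + 8 = (1/2)(2a^3 + 2a^2 - 10a + 6) + (-5a + 5)
  2a^3 + 2a^2 - 10a + 6 = (-(2/5)a^2 - (4/5)a + 6/5)(-5a + 5) + (0)
Last nonzero remainder: -5a + 5. Dividing through by -5 gives the monic gcd a - 1.
Cancel a - 1 from numerator and denominator to get the reduced form.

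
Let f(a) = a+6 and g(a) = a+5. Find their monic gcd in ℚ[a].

1

Apply the Euclidean algorithm:
  a+6 = (a+5) + (1)
  a+5 = (a+5)(1) + (0)
The last nonzero remainder is the constant 1, so the polynomials are coprime and gcd = 1.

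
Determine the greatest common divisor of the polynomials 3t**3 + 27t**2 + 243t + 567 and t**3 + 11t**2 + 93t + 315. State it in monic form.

By polynomial division,
  3t**3 + 27t**2 + 243t + 567 = (3)(t**3 + 11t**2 + 93t + 315) + (-6t**2 - 36t - 378)
  t**3 + 11t**2 + 93t + 315 = (-(1/6)t - 5/6)(-6t**2 - 36t - 378) + (0)
Last nonzero remainder: -6t**2 - 36t - 378. Dividing through by -6 gives the monic gcd t**2 + 6t + 63.

t**2 + 6t + 63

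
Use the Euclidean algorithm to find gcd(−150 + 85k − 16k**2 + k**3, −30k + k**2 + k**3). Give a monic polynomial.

Euclidean algorithm in ℚ[k]:
  k**3 − 16k**2 + 85k − 150 = (k**3 + k**2 − 30k) + (−17k**2 + 115k − 150)
  k**3 + k**2 − 30k = (−(1/17)k − 132/289)(−17k**2 + 115k − 150) + ((3960/289)k − 19800/289)
  −17k**2 + 115k − 150 = (−(4913/3960)k + 289/132)((3960/289)k − 19800/289) + (0)
Last nonzero remainder: (3960/289)k − 19800/289. Dividing through by 3960/289 gives the monic gcd k − 5.

−5 + k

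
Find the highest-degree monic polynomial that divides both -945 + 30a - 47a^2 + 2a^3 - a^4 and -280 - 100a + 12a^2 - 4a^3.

35 - 5a + a^2

By polynomial division,
  -a^4 + 2a^3 - 47a^2 + 30a - 945 = ((1/4)a + 1/4)(-4a^3 + 12a^2 - 100a - 280) + (-25a^2 + 125a - 875)
  -4a^3 + 12a^2 - 100a - 280 = ((4/25)a + 8/25)(-25a^2 + 125a - 875) + (0)
Last nonzero remainder: -25a^2 + 125a - 875. Dividing through by -25 gives the monic gcd a^2 - 5a + 35.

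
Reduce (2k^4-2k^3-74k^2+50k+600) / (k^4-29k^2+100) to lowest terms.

(2k^2-2k-24)/(k^2-4)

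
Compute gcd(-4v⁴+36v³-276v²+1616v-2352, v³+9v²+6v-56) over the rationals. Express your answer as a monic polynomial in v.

Repeated division with remainder:
  -4v⁴+36v³-276v²+1616v-2352 = (-4v+72)(v³+9v²+6v-56) + (-900v²+960v+1680)
  v³+9v²+6v-56 = (-(1/900)v-151/13500)(-900v²+960v+1680) + ((4186/225)v-8372/225)
  -900v²+960v+1680 = (-(101250/2093)v-13500/299)((4186/225)v-8372/225) + (0)
Last nonzero remainder: (4186/225)v-8372/225. Dividing through by 4186/225 gives the monic gcd v-2.

v-2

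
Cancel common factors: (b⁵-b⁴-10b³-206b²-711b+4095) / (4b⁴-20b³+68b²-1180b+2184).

Repeated division with remainder:
  b⁵-b⁴-10b³-206b²-711b+4095 = ((1/4)b+1)(4b⁴-20b³+68b²-1180b+2184) + (-7b³+21b²-77b+1911)
  4b⁴-20b³+68b²-1180b+2184 = (-(4/7)b+8/7)(-7b³+21b²-77b+1911) + (0)
Last nonzero remainder: -7b³+21b²-77b+1911. Dividing through by -7 gives the monic gcd b³-3b²+11b-273.
Cancel b³-3b²+11b-273 from numerator and denominator to get the reduced form.

(b²+2b-15)/(4b-8)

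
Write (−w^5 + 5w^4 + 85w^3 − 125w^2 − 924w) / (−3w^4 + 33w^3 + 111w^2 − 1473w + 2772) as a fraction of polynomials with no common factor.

Euclidean algorithm in ℚ[w]:
  −w^5 + 5w^4 + 85w^3 − 125w^2 − 924w = ((1/3)w + 2)(−3w^4 + 33w^3 + 111w^2 − 1473w + 2772) + (−18w^3 + 144w^2 + 1098w − 5544)
  −3w^4 + 33w^3 + 111w^2 − 1473w + 2772 = ((1/6)w − 1/2)(−18w^3 + 144w^2 + 1098w − 5544) + (0)
Last nonzero remainder: −18w^3 + 144w^2 + 1098w − 5544. Dividing through by −18 gives the monic gcd w^3 − 8w^2 − 61w + 308.
Cancel w^3 − 8w^2 − 61w + 308 from numerator and denominator to get the reduced form.

(w^2 + 3w)/(3w − 9)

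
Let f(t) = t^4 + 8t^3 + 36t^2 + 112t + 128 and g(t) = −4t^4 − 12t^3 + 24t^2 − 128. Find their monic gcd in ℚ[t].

t^2 + 6t + 8

Euclidean algorithm in ℚ[t]:
  t^4 + 8t^3 + 36t^2 + 112t + 128 = (−1/4)(−4t^4 − 12t^3 + 24t^2 − 128) + (5t^3 + 42t^2 + 112t + 96)
  −4t^4 − 12t^3 + 24t^2 − 128 = (−(4/5)t + 108/25)(5t^3 + 42t^2 + 112t + 96) + (−(1696/25)t^2 − (10176/25)t − 13568/25)
  5t^3 + 42t^2 + 112t + 96 = (−(125/1696)t − 75/424)(−(1696/25)t^2 − (10176/25)t − 13568/25) + (0)
Last nonzero remainder: −(1696/25)t^2 − (10176/25)t − 13568/25. Dividing through by −1696/25 gives the monic gcd t^2 + 6t + 8.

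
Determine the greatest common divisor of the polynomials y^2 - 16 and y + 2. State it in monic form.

1

By polynomial division,
  y^2 - 16 = (y - 2)(y + 2) + (-12)
  y + 2 = (-(1/12)y - 1/6)(-12) + (0)
The last nonzero remainder is the constant -12, so the polynomials are coprime and gcd = 1.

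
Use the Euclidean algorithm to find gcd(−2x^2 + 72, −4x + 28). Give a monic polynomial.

1

By polynomial division,
  −2x^2 + 72 = ((1/2)x + 7/2)(−4x + 28) + (−26)
  −4x + 28 = ((2/13)x − 14/13)(−26) + (0)
The last nonzero remainder is the constant −26, so the polynomials are coprime and gcd = 1.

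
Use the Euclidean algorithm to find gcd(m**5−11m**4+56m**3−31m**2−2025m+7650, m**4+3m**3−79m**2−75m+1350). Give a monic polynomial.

By polynomial division,
  m**5−11m**4+56m**3−31m**2−2025m+7650 = (m−14)(m**4+3m**3−79m**2−75m+1350) + (177m**3−1062m**2−4425m+26550)
  m**4+3m**3−79m**2−75m+1350 = ((1/177)m+3/59)(177m**3−1062m**2−4425m+26550) + (0)
Last nonzero remainder: 177m**3−1062m**2−4425m+26550. Dividing through by 177 gives the monic gcd m**3−6m**2−25m+150.

m**3−6m**2−25m+150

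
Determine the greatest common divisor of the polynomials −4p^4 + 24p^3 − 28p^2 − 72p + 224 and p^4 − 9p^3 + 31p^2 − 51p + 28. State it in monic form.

By polynomial division,
  −4p^4 + 24p^3 − 28p^2 − 72p + 224 = (−4)(p^4 − 9p^3 + 31p^2 − 51p + 28) + (−12p^3 + 96p^2 − 276p + 336)
  p^4 − 9p^3 + 31p^2 − 51p + 28 = (−(1/12)p + 1/12)(−12p^3 + 96p^2 − 276p + 336) + (0)
Last nonzero remainder: −12p^3 + 96p^2 − 276p + 336. Dividing through by −12 gives the monic gcd p^3 − 8p^2 + 23p − 28.

p^3 − 8p^2 + 23p − 28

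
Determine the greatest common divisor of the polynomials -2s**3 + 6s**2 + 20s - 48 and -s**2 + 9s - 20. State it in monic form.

Euclidean algorithm in ℚ[s]:
  -2s**3 + 6s**2 + 20s - 48 = (2s + 12)(-s**2 + 9s - 20) + (-48s + 192)
  -s**2 + 9s - 20 = ((1/48)s - 5/48)(-48s + 192) + (0)
Last nonzero remainder: -48s + 192. Dividing through by -48 gives the monic gcd s - 4.

s - 4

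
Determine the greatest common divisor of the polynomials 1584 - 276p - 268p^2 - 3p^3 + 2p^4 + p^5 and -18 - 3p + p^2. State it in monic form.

Euclidean algorithm in ℚ[p]:
  p^5 + 2p^4 - 3p^3 - 268p^2 - 276p + 1584 = (p^3 + 5p^2 + 30p - 88)(p^2 - 3p - 18) + (0)
The last nonzero remainder p^2 - 3p - 18 is already monic.

-18 - 3p + p^2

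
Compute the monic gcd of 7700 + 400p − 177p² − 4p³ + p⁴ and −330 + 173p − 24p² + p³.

110 − 21p + p²

Euclidean algorithm in ℚ[p]:
  p⁴ − 4p³ − 177p² + 400p + 7700 = (p + 20)(p³ − 24p² + 173p − 330) + (130p² − 2730p + 14300)
  p³ − 24p² + 173p − 330 = ((1/130)p − 3/130)(130p² − 2730p + 14300) + (0)
Last nonzero remainder: 130p² − 2730p + 14300. Dividing through by 130 gives the monic gcd p² − 21p + 110.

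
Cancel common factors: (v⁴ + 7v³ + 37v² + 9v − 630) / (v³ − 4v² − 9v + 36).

(v³ + 10v² + 67v + 210)/(v² − v − 12)

Apply the Euclidean algorithm:
  v⁴ + 7v³ + 37v² + 9v − 630 = (v + 11)(v³ − 4v² − 9v + 36) + (90v² + 72v − 1026)
  v³ − 4v² − 9v + 36 = ((1/90)v − 4/75)(90v² + 72v − 1026) + ((156/25)v − 468/25)
  90v² + 72v − 1026 = ((375/26)v + 1425/26)((156/25)v − 468/25) + (0)
Last nonzero remainder: (156/25)v − 468/25. Dividing through by 156/25 gives the monic gcd v − 3.
Cancel v − 3 from numerator and denominator to get the reduced form.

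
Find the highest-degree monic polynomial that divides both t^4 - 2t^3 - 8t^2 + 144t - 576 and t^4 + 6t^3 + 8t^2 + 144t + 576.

Apply the Euclidean algorithm:
  t^4 - 2t^3 - 8t^2 + 144t - 576 = (t^4 + 6t^3 + 8t^2 + 144t + 576) + (-8t^3 - 16t^2 - 1152)
  t^4 + 6t^3 + 8t^2 + 144t + 576 = (-(1/8)t - 1/2)(-8t^3 - 16t^2 - 1152) + (0)
Last nonzero remainder: -8t^3 - 16t^2 - 1152. Dividing through by -8 gives the monic gcd t^3 + 2t^2 + 144.

t^3 + 2t^2 + 144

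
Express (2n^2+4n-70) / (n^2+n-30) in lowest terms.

(2n+14)/(n+6)

Euclidean algorithm in ℚ[n]:
  2n^2+4n-70 = (2)(n^2+n-30) + (2n-10)
  n^2+n-30 = ((1/2)n+3)(2n-10) + (0)
Last nonzero remainder: 2n-10. Dividing through by 2 gives the monic gcd n-5.
Cancel n-5 from numerator and denominator to get the reduced form.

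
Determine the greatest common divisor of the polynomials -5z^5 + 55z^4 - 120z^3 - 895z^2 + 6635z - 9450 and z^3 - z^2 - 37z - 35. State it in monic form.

By polynomial division,
  -5z^5 + 55z^4 - 120z^3 - 895z^2 + 6635z - 9450 = (-5z^2 + 50z - 255)(z^3 - z^2 - 37z - 35) + (525z^2 - 1050z - 18375)
  z^3 - z^2 - 37z - 35 = ((1/525)z + 1/525)(525z^2 - 1050z - 18375) + (0)
Last nonzero remainder: 525z^2 - 1050z - 18375. Dividing through by 525 gives the monic gcd z^2 - 2z - 35.

z^2 - 2z - 35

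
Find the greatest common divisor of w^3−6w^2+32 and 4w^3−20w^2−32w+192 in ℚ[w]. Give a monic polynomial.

w^2−8w+16

Euclidean algorithm in ℚ[w]:
  w^3−6w^2+32 = (1/4)(4w^3−20w^2−32w+192) + (−w^2+8w−16)
  4w^3−20w^2−32w+192 = (−4w−12)(−w^2+8w−16) + (0)
Last nonzero remainder: −w^2+8w−16. Dividing through by −1 gives the monic gcd w^2−8w+16.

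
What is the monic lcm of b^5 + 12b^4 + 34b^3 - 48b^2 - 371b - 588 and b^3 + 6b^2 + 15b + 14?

Repeated division with remainder:
  b^5 + 12b^4 + 34b^3 - 48b^2 - 371b - 588 = (b^2 + 6b - 17)(b^3 + 6b^2 + 15b + 14) + (-50b^2 - 200b - 350)
  b^3 + 6b^2 + 15b + 14 = (-(1/50)b - 1/25)(-50b^2 - 200b - 350) + (0)
Last nonzero remainder: -50b^2 - 200b - 350. Dividing through by -50 gives the monic gcd b^2 + 4b + 7.
Then lcm(f, g) = f·g / gcd(f, g); expanding and making the result monic gives the answer.

b^6 + 14b^5 + 58b^4 + 20b^3 - 467b^2 - 1330b - 1176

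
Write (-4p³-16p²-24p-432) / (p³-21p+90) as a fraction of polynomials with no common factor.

By polynomial division,
  -4p³-16p²-24p-432 = (-4)(p³-21p+90) + (-16p²-108p-72)
  p³-21p+90 = (-(1/16)p+27/64)(-16p²-108p-72) + ((321/16)p+963/8)
  -16p²-108p-72 = (-(256/321)p-64/107)((321/16)p+963/8) + (0)
Last nonzero remainder: (321/16)p+963/8. Dividing through by 321/16 gives the monic gcd p+6.
Cancel p+6 from numerator and denominator to get the reduced form.

(-4p²+8p-72)/(p²-6p+15)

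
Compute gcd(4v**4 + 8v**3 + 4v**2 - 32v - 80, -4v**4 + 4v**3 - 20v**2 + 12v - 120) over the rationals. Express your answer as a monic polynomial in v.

v**2 + 2v + 5

By polynomial division,
  4v**4 + 8v**3 + 4v**2 - 32v - 80 = (-1)(-4v**4 + 4v**3 - 20v**2 + 12v - 120) + (12v**3 - 16v**2 - 20v - 200)
  -4v**4 + 4v**3 - 20v**2 + 12v - 120 = (-(1/3)v - 1/9)(12v**3 - 16v**2 - 20v - 200) + (-(256/9)v**2 - (512/9)v - 1280/9)
  12v**3 - 16v**2 - 20v - 200 = (-(27/64)v + 45/32)(-(256/9)v**2 - (512/9)v - 1280/9) + (0)
Last nonzero remainder: -(256/9)v**2 - (512/9)v - 1280/9. Dividing through by -256/9 gives the monic gcd v**2 + 2v + 5.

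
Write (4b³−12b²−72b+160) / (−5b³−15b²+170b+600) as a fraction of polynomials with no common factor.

(−4b²+28b−40)/(5b²−5b−150)

Euclidean algorithm in ℚ[b]:
  4b³−12b²−72b+160 = (−4/5)(−5b³−15b²+170b+600) + (−24b²+64b+640)
  −5b³−15b²+170b+600 = ((5/24)b+85/72)(−24b²+64b+640) + (−(350/9)b−1400/9)
  −24b²+64b+640 = ((108/175)b−144/35)(−(350/9)b−1400/9) + (0)
Last nonzero remainder: −(350/9)b−1400/9. Dividing through by −350/9 gives the monic gcd b+4.
Cancel b+4 from numerator and denominator to get the reduced form.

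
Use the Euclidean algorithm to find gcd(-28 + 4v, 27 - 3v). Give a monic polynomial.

1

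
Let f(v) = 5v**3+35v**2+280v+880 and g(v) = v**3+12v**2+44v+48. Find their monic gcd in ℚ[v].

Repeated division with remainder:
  5v**3+35v**2+280v+880 = (5)(v**3+12v**2+44v+48) + (−25v**2+60v+640)
  v**3+12v**2+44v+48 = (−(1/25)v−72/125)(−25v**2+60v+640) + ((2604/25)v+10416/25)
  −25v**2+60v+640 = (−(625/2604)v+1000/651)((2604/25)v+10416/25) + (0)
Last nonzero remainder: (2604/25)v+10416/25. Dividing through by 2604/25 gives the monic gcd v+4.

v+4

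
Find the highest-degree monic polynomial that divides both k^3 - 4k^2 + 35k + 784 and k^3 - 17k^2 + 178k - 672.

k^2 - 11k + 112

By polynomial division,
  k^3 - 4k^2 + 35k + 784 = (k^3 - 17k^2 + 178k - 672) + (13k^2 - 143k + 1456)
  k^3 - 17k^2 + 178k - 672 = ((1/13)k - 6/13)(13k^2 - 143k + 1456) + (0)
Last nonzero remainder: 13k^2 - 143k + 1456. Dividing through by 13 gives the monic gcd k^2 - 11k + 112.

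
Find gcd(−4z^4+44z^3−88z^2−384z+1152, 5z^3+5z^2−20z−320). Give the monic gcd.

z−4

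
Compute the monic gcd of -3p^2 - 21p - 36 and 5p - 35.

1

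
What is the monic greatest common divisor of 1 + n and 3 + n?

1

Euclidean algorithm in ℚ[n]:
  n + 1 = (n + 3) + (−2)
  n + 3 = (−(1/2)n − 3/2)(−2) + (0)
The last nonzero remainder is the constant −2, so the polynomials are coprime and gcd = 1.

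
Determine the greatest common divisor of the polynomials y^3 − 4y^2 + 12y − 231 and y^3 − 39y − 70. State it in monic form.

y − 7

Euclidean algorithm in ℚ[y]:
  y^3 − 4y^2 + 12y − 231 = (y^3 − 39y − 70) + (−4y^2 + 51y − 161)
  y^3 − 39y − 70 = (−(1/4)y − 51/16)(−4y^2 + 51y − 161) + ((1333/16)y − 9331/16)
  −4y^2 + 51y − 161 = (−(64/1333)y + 368/1333)((1333/16)y − 9331/16) + (0)
Last nonzero remainder: (1333/16)y − 9331/16. Dividing through by 1333/16 gives the monic gcd y − 7.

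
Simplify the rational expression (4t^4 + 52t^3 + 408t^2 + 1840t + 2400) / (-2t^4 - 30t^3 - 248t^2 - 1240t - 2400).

Euclidean algorithm in ℚ[t]:
  4t^4 + 52t^3 + 408t^2 + 1840t + 2400 = (-2)(-2t^4 - 30t^3 - 248t^2 - 1240t - 2400) + (-8t^3 - 88t^2 - 640t - 2400)
  -2t^4 - 30t^3 - 248t^2 - 1240t - 2400 = ((1/4)t + 1)(-8t^3 - 88t^2 - 640t - 2400) + (0)
Last nonzero remainder: -8t^3 - 88t^2 - 640t - 2400. Dividing through by -8 gives the monic gcd t^3 + 11t^2 + 80t + 300.
Cancel t^3 + 11t^2 + 80t + 300 from numerator and denominator to get the reduced form.

(-2t - 4)/(t + 4)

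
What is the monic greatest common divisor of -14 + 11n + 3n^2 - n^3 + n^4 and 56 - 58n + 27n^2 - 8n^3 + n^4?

Repeated division with remainder:
  n^4 - n^3 + 3n^2 + 11n - 14 = (n^4 - 8n^3 + 27n^2 - 58n + 56) + (7n^3 - 24n^2 + 69n - 70)
  n^4 - 8n^3 + 27n^2 - 58n + 56 = ((1/7)n - 32/49)(7n^3 - 24n^2 + 69n - 70) + ((72/49)n^2 - (144/49)n + 72/7)
  7n^3 - 24n^2 + 69n - 70 = ((343/72)n - 245/36)((72/49)n^2 - (144/49)n + 72/7) + (0)
Last nonzero remainder: (72/49)n^2 - (144/49)n + 72/7. Dividing through by 72/49 gives the monic gcd n^2 - 2n + 7.

7 - 2n + n^2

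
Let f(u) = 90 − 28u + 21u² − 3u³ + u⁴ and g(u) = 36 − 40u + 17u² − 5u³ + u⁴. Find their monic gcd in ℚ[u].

Repeated division with remainder:
  u⁴ − 3u³ + 21u² − 28u + 90 = (u⁴ − 5u³ + 17u² − 40u + 36) + (2u³ + 4u² + 12u + 54)
  u⁴ − 5u³ + 17u² − 40u + 36 = ((1/2)u − 7/2)(2u³ + 4u² + 12u + 54) + (25u² − 25u + 225)
  2u³ + 4u² + 12u + 54 = ((2/25)u + 6/25)(25u² − 25u + 225) + (0)
Last nonzero remainder: 25u² − 25u + 225. Dividing through by 25 gives the monic gcd u² − u + 9.

9 − u + u²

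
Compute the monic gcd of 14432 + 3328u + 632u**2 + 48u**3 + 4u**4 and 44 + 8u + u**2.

44 + 8u + u**2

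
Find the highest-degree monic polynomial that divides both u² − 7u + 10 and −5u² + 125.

u − 5

Euclidean algorithm in ℚ[u]:
  u² − 7u + 10 = (−1/5)(−5u² + 125) + (−7u + 35)
  −5u² + 125 = ((5/7)u + 25/7)(−7u + 35) + (0)
Last nonzero remainder: −7u + 35. Dividing through by −7 gives the monic gcd u − 5.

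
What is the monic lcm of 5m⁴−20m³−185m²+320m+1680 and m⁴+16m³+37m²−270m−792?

Apply the Euclidean algorithm:
  5m⁴−20m³−185m²+320m+1680 = (5)(m⁴+16m³+37m²−270m−792) + (−100m³−370m²+1670m+5640)
  m⁴+16m³+37m²−270m−792 = (−(1/100)m−123/1000)(−100m³−370m²+1670m+5640) + ((819/100)m²−(819/100)m−2457/25)
  −100m³−370m²+1670m+5640 = (−(10000/819)m−47000/819)((819/100)m²−(819/100)m−2457/25) + (0)
Last nonzero remainder: (819/100)m²−(819/100)m−2457/25. Dividing through by 819/100 gives the monic gcd m²−m−12.
Then lcm(f, g) = f·g / gcd(f, g); expanding and making the result monic gives the answer.

m⁶+13m⁵−39m⁴−829m³−1018m²+9936m+22176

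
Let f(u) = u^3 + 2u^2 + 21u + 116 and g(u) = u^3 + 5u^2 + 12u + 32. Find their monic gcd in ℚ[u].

By polynomial division,
  u^3 + 2u^2 + 21u + 116 = (u^3 + 5u^2 + 12u + 32) + (-3u^2 + 9u + 84)
  u^3 + 5u^2 + 12u + 32 = (-(1/3)u - 8/3)(-3u^2 + 9u + 84) + (64u + 256)
  -3u^2 + 9u + 84 = (-(3/64)u + 21/64)(64u + 256) + (0)
Last nonzero remainder: 64u + 256. Dividing through by 64 gives the monic gcd u + 4.

u + 4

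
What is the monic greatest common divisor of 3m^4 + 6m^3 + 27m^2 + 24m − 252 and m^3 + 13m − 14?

Apply the Euclidean algorithm:
  3m^4 + 6m^3 + 27m^2 + 24m − 252 = (3m + 6)(m^3 + 13m − 14) + (−12m^2 − 12m − 168)
  m^3 + 13m − 14 = (−(1/12)m + 1/12)(−12m^2 − 12m − 168) + (0)
Last nonzero remainder: −12m^2 − 12m − 168. Dividing through by −12 gives the monic gcd m^2 + m + 14.

m^2 + m + 14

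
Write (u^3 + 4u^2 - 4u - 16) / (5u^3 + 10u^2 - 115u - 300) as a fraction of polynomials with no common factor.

(u^2 - 4)/(5u^2 - 10u - 75)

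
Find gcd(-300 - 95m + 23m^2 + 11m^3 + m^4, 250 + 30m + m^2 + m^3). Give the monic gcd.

Apply the Euclidean algorithm:
  m^4 + 11m^3 + 23m^2 - 95m - 300 = (m + 10)(m^3 + m^2 + 30m + 250) + (-17m^2 - 645m - 2800)
  m^3 + m^2 + 30m + 250 = (-(1/17)m + 628/289)(-17m^2 - 645m - 2800) + ((366130/289)m + 1830650/289)
  -17m^2 - 645m - 2800 = (-(4913/366130)m - 16184/36613)((366130/289)m + 1830650/289) + (0)
Last nonzero remainder: (366130/289)m + 1830650/289. Dividing through by 366130/289 gives the monic gcd m + 5.

5 + m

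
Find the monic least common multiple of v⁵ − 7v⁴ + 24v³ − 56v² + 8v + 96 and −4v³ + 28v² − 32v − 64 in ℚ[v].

v⁶ − 11v⁵ + 52v⁴ − 152v³ + 232v² + 64v − 384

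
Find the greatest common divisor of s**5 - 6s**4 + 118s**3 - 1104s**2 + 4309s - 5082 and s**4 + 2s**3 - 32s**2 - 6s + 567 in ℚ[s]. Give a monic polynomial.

Repeated division with remainder:
  s**5 - 6s**4 + 118s**3 - 1104s**2 + 4309s - 5082 = (s - 8)(s**4 + 2s**3 - 32s**2 - 6s + 567) + (166s**3 - 1354s**2 + 3694s - 546)
  s**4 + 2s**3 - 32s**2 - 6s + 567 = ((1/166)s + 843/13778)(166s**3 - 1354s**2 + 3694s - 546) + ((196962/6889)s**2 - (1575696/6889)s + 4136202/6889)
  166s**3 - 1354s**2 + 3694s - 546 = ((571787/98481)s - 89557/98481)((196962/6889)s**2 - (1575696/6889)s + 4136202/6889) + (0)
Last nonzero remainder: (196962/6889)s**2 - (1575696/6889)s + 4136202/6889. Dividing through by 196962/6889 gives the monic gcd s**2 - 8s + 21.

s**2 - 8s + 21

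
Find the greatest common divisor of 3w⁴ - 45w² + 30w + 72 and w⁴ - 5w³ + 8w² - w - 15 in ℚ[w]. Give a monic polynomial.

w² - 2w - 3

Apply the Euclidean algorithm:
  3w⁴ - 45w² + 30w + 72 = (3)(w⁴ - 5w³ + 8w² - w - 15) + (15w³ - 69w² + 33w + 117)
  w⁴ - 5w³ + 8w² - w - 15 = ((1/15)w - 2/75)(15w³ - 69w² + 33w + 117) + ((99/25)w² - (198/25)w - 297/25)
  15w³ - 69w² + 33w + 117 = ((125/33)w - 325/33)((99/25)w² - (198/25)w - 297/25) + (0)
Last nonzero remainder: (99/25)w² - (198/25)w - 297/25. Dividing through by 99/25 gives the monic gcd w² - 2w - 3.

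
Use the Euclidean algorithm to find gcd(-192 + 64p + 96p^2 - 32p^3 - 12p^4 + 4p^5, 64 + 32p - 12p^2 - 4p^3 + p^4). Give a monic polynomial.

4 + 4p + p^2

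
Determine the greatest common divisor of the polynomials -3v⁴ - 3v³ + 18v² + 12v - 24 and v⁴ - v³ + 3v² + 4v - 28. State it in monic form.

v² - 4

Euclidean algorithm in ℚ[v]:
  -3v⁴ - 3v³ + 18v² + 12v - 24 = (-3)(v⁴ - v³ + 3v² + 4v - 28) + (-6v³ + 27v² + 24v - 108)
  v⁴ - v³ + 3v² + 4v - 28 = (-(1/6)v - 7/12)(-6v³ + 27v² + 24v - 108) + ((91/4)v² - 91)
  -6v³ + 27v² + 24v - 108 = (-(24/91)v + 108/91)((91/4)v² - 91) + (0)
Last nonzero remainder: (91/4)v² - 91. Dividing through by 91/4 gives the monic gcd v² - 4.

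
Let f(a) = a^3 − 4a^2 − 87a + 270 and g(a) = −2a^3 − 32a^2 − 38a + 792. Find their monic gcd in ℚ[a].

Apply the Euclidean algorithm:
  a^3 − 4a^2 − 87a + 270 = (−1/2)(−2a^3 − 32a^2 − 38a + 792) + (−20a^2 − 106a + 666)
  −2a^3 − 32a^2 − 38a + 792 = ((1/10)a + 107/100)(−20a^2 − 106a + 666) + ((441/50)a + 3969/50)
  −20a^2 − 106a + 666 = (−(1000/441)a + 3700/441)((441/50)a + 3969/50) + (0)
Last nonzero remainder: (441/50)a + 3969/50. Dividing through by 441/50 gives the monic gcd a + 9.

a + 9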